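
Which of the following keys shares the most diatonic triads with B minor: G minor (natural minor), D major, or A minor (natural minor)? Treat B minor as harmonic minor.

D major

Triads of B minor (harmonic minor): B minor (i), C# diminished (ii°), D augmented (III+), E minor (iv), F# major (V), G major (VI), A# diminished (vii°).
G minor (natural minor) shares 0: none.
D major shares 4: Bm, C#dim, Em, G.
A minor (natural minor) shares 2: Em, G.
The most common triads (4) are shared with D major.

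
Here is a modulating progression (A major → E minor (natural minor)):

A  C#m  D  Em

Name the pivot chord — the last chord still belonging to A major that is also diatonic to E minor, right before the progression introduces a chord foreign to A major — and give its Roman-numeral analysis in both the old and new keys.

D — IV in A major, VII in E minor

Chords diatonic to A major: A, Bm, C#m, D, E, F#m, G#dim.
Reading the progression, the first chord not in that set is Em, so the modulation leaves A major there.
The chord immediately before Em is D, which is diatonic to both keys: IV in A major and VII in E minor.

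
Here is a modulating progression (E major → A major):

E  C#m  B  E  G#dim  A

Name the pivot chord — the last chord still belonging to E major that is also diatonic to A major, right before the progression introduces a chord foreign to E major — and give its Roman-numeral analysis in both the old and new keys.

Chords diatonic to E major: E, F#m, G#m, A, B, C#m, D#dim.
Reading the progression, the first chord not in that set is G#dim, so the modulation leaves E major there.
The chord immediately before G#dim is E, which is diatonic to both keys: I in E major and V in A major.

E — I in E major, V in A major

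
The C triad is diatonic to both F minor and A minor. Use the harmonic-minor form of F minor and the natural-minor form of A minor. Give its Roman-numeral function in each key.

The scale of F minor (harmonic minor) is F G Ab Bb C Db E; C is degree 5, and the triad built there (C-E-G) is major, so it is V.
The scale of A minor (natural minor) is A B C D E F G; C is degree 3, and the triad built there (C-E-G) is major, so it is III.

V in F minor; III in A minor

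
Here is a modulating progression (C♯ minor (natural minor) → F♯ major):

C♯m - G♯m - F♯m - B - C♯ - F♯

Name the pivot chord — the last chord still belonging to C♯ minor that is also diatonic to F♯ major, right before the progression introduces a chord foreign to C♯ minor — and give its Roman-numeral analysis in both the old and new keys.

Chords diatonic to C♯ minor: C♯m, D♯dim, E, F♯m, G♯m, A, B.
Reading the progression, the first chord not in that set is C♯, so the modulation leaves C♯ minor there.
The chord immediately before C♯ is B, which is diatonic to both keys: VII in C♯ minor and IV in F♯ major.

B — VII in C♯ minor, IV in F♯ major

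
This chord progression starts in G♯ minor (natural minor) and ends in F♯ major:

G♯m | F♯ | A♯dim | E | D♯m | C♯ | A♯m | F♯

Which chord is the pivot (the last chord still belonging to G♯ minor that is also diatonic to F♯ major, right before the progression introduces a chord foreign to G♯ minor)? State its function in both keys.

D♯m — v in G♯ minor, vi in F♯ major

Chords diatonic to G♯ minor: G♯m, A♯dim, B, C♯m, D♯m, E, F♯.
Reading the progression, the first chord not in that set is C♯, so the modulation leaves G♯ minor there.
The chord immediately before C♯ is D♯m, which is diatonic to both keys: v in G♯ minor and vi in F♯ major.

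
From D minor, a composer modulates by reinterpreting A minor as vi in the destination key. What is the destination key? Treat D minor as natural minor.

C major

The numeral vi denotes a minor triad on scale degree 6. With A on degree 6, the tonic of the new key is C.
Degree 6 carries a minor triad in major keys, so the destination is C major.
Check: the diatonic triads of C major are C (I), Dm (ii), Em (iii), F (IV), G (V), Am (vi), Bdim (vii°) — A minor is indeed vi.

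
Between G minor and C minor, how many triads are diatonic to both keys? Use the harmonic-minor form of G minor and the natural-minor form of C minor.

Diatonic triads of G minor (harmonic minor): Gm (i), Adim (ii°), Bbaug (III+), Cm (iv), D (V), Eb (VI), F#dim (vii°).
Diatonic triads of C minor (natural minor): Cm (i), Ddim (ii°), Eb (III), Fm (iv), Gm (v), Ab (VI), Bb (VII).
Matching root and quality in both lists: Gm, Cm, Eb.
That gives 3 common triads.

3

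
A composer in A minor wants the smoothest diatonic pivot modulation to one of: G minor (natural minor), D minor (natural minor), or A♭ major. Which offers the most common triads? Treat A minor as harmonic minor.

D minor

Triads of A minor (harmonic minor): A minor (i), B diminished (ii°), C augmented (III+), D minor (iv), E major (V), F major (VI), G♯ diminished (vii°).
G minor (natural minor) shares 2: Dm, F.
D minor (natural minor) shares 3: Am, Dm, F.
A♭ major shares 0: none.
The most common triads (3) are shared with D minor.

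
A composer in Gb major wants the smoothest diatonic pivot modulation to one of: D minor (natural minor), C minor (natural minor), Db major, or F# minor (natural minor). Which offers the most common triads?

Db major

Triads of Gb major: Gb major (I), Ab minor (ii), Bb minor (iii), Cb major (IV), Db major (V), Eb minor (vi), F diminished (vii°).
D minor (natural minor) shares 0: none.
C minor (natural minor) shares 0: none.
Db major shares 4: Gb, Bbm, Db, Ebm.
F# minor (natural minor) shares 0: none.
The most common triads (4) are shared with Db major.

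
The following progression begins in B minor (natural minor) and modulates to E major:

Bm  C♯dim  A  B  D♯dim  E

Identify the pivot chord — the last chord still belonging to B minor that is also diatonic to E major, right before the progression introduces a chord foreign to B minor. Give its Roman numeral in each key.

Chords diatonic to B minor: Bm, C♯dim, D, Em, F♯m, G, A.
Reading the progression, the first chord not in that set is B, so the modulation leaves B minor there.
The chord immediately before B is A, which is diatonic to both keys: VII in B minor and IV in E major.

A — VII in B minor, IV in E major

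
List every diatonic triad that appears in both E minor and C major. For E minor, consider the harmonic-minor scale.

Em, Am, C

Triads in E minor (harmonic minor): Em (i), F♯dim (ii°), Gaug (III+), Am (iv), B (V), C (VI), D♯dim (vii°).
Triads in C major: C (I), Dm (ii), Em (iii), F (IV), G (V), Am (vi), Bdim (vii°).
Shared triads with their functions: Em (i in E minor, iii in C major); Am (iv in E minor, vi in C major); C (VI in E minor, I in C major).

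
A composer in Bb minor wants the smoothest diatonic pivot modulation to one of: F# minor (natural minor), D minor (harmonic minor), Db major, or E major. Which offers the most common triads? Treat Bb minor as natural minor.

Triads of Bb minor (natural minor): Bb minor (i), C diminished (ii°), Db major (III), Eb minor (iv), F minor (v), Gb major (VI), Ab major (VII).
F# minor (natural minor) shares 0: none.
D minor (harmonic minor) shares 0: none.
Db major shares 7: Bbm, Cdim, Db, Ebm, Fm, Gb, Ab.
E major shares 0: none.
The most common triads (7) are shared with Db major.

Db major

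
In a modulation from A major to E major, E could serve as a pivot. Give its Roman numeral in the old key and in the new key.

The scale of A major is A B C# D E F# G#; E is degree 5, and the triad built there (E-G#-B) is major, so it is V.
The scale of E major is E F# G# A B C# D#; E is degree 1, and the triad built there (E-G#-B) is major, so it is I.

V in A major; I in E major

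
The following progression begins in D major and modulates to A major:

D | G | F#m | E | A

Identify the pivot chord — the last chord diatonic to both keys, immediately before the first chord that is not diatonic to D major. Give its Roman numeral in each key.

F#m — iii in D major, vi in A major

Chords diatonic to D major: D, Em, F#m, G, A, Bm, C#dim.
Reading the progression, the first chord not in that set is E, so the modulation leaves D major there.
The chord immediately before E is F#m, which is diatonic to both keys: iii in D major and vi in A major.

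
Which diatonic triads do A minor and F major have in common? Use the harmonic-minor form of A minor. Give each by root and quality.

Am, Dm, F

Triads in A minor (harmonic minor): Am (i), Bdim (ii°), Caug (III+), Dm (iv), E (V), F (VI), G#dim (vii°).
Triads in F major: F (I), Gm (ii), Am (iii), Bb (IV), C (V), Dm (vi), Edim (vii°).
Shared triads with their functions: Am (i in A minor, iii in F major); Dm (iv in A minor, vi in F major); F (VI in A minor, I in F major).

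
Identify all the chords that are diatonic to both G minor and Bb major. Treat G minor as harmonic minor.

Gm, Adim, Cm, Eb

Triads in G minor (harmonic minor): Gm (i), Adim (ii°), Bbaug (III+), Cm (iv), D (V), Eb (VI), F#dim (vii°).
Triads in Bb major: Bb (I), Cm (ii), Dm (iii), Eb (IV), F (V), Gm (vi), Adim (vii°).
Shared triads with their functions: Gm (i in G minor, vi in Bb major); Adim (ii° in G minor, vii° in Bb major); Cm (iv in G minor, ii in Bb major); Eb (VI in G minor, IV in Bb major).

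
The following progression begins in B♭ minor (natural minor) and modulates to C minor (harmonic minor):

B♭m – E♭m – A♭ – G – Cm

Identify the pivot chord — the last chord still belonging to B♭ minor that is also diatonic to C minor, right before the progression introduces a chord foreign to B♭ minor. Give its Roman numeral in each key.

Chords diatonic to B♭ minor: B♭m, Cdim, D♭, E♭m, Fm, G♭, A♭.
Reading the progression, the first chord not in that set is G, so the modulation leaves B♭ minor there.
The chord immediately before G is A♭, which is diatonic to both keys: VII in B♭ minor and VI in C minor.

A♭ — VII in B♭ minor, VI in C minor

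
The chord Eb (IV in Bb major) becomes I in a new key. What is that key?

Eb major

The numeral I denotes a major triad on scale degree 1. With Eb on degree 1, the tonic of the new key is Eb.
Degree 1 carries a major triad in major keys, so the destination is Eb major.
Check: the diatonic triads of Eb major are Eb (I), Fm (ii), Gm (iii), Ab (IV), Bb (V), Cm (vi), Ddim (vii°) — Eb is indeed I.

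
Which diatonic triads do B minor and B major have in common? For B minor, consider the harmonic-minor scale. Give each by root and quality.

F#, A#dim

Triads in B minor (harmonic minor): Bm (i), C#dim (ii°), Daug (III+), Em (iv), F# (V), G (VI), A#dim (vii°).
Triads in B major: B (I), C#m (ii), D#m (iii), E (IV), F# (V), G#m (vi), A#dim (vii°).
Shared triads with their functions: F# (V in B minor, V in B major); A#dim (vii° in B minor, vii° in B major).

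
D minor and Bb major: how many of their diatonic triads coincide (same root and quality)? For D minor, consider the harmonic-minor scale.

Diatonic triads of D minor (harmonic minor): D minor (i), E diminished (ii°), F augmented (III+), G minor (iv), A major (V), Bb major (VI), C# diminished (vii°).
Diatonic triads of Bb major: Bb major (I), C minor (ii), D minor (iii), Eb major (IV), F major (V), G minor (vi), A diminished (vii°).
Matching root and quality in both lists: D minor, G minor, Bb major.
That gives 3 common triads.

3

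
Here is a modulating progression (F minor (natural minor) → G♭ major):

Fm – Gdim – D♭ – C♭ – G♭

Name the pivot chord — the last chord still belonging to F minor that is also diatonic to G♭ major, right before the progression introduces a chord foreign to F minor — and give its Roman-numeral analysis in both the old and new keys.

D♭ — VI in F minor, V in G♭ major

Chords diatonic to F minor: Fm, Gdim, A♭, B♭m, Cm, D♭, E♭.
Reading the progression, the first chord not in that set is C♭, so the modulation leaves F minor there.
The chord immediately before C♭ is D♭, which is diatonic to both keys: VI in F minor and V in G♭ major.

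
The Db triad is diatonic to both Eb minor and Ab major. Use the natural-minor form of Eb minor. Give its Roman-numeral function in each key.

The scale of Eb minor (natural minor) is Eb F Gb Ab Bb Cb Db; Db is degree 7, and the triad built there (Db-F-Ab) is major, so it is VII.
The scale of Ab major is Ab Bb C Db Eb F G; Db is degree 4, and the triad built there (Db-F-Ab) is major, so it is IV.

VII in Eb minor; IV in Ab major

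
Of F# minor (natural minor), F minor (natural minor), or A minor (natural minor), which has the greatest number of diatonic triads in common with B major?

F# minor

Triads of B major: B (I), C#m (ii), D#m (iii), E (IV), F# (V), G#m (vi), A#dim (vii°).
F# minor (natural minor) shares 2: C#m, E.
F minor (natural minor) shares 0: none.
A minor (natural minor) shares 0: none.
The most common triads (2) are shared with F# minor.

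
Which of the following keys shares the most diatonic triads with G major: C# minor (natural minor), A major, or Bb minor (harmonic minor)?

Triads of G major: G major (I), A minor (ii), B minor (iii), C major (IV), D major (V), E minor (vi), F# diminished (vii°).
C# minor (natural minor) shares 0: none.
A major shares 2: Bm, D.
Bb minor (harmonic minor) shares 0: none.
The most common triads (2) are shared with A major.

A major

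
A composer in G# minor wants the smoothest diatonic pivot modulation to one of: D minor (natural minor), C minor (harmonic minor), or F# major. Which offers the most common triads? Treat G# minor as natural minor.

Triads of G# minor (natural minor): G# minor (i), A# diminished (ii°), B major (III), C# minor (iv), D# minor (v), E major (VI), F# major (VII).
D minor (natural minor) shares 0: none.
C minor (harmonic minor) shares 0: none.
F# major shares 4: G#m, B, D#m, F#.
The most common triads (4) are shared with F# major.

F# major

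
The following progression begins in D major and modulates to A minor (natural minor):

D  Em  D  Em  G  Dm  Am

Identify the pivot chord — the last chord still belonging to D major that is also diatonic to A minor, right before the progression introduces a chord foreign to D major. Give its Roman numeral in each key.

Chords diatonic to D major: D, Em, F♯m, G, A, Bm, C♯dim.
Reading the progression, the first chord not in that set is Dm, so the modulation leaves D major there.
The chord immediately before Dm is G, which is diatonic to both keys: IV in D major and VII in A minor.

G — IV in D major, VII in A minor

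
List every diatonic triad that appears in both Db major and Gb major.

Db, Ebm, Gb, Bbm

Triads in Db major: Db (I), Ebm (ii), Fm (iii), Gb (IV), Ab (V), Bbm (vi), Cdim (vii°).
Triads in Gb major: Gb (I), Abm (ii), Bbm (iii), Cb (IV), Db (V), Ebm (vi), Fdim (vii°).
Shared triads with their functions: Db (I in Db major, V in Gb major); Ebm (ii in Db major, vi in Gb major); Gb (IV in Db major, I in Gb major); Bbm (vi in Db major, iii in Gb major).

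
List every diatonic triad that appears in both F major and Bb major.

F, Gm, Bb, Dm

Triads in F major: F (I), Gm (ii), Am (iii), Bb (IV), C (V), Dm (vi), Edim (vii°).
Triads in Bb major: Bb (I), Cm (ii), Dm (iii), Eb (IV), F (V), Gm (vi), Adim (vii°).
Shared triads with their functions: F (I in F major, V in Bb major); Gm (ii in F major, vi in Bb major); Bb (IV in F major, I in Bb major); Dm (vi in F major, iii in Bb major).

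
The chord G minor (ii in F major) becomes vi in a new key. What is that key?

B♭ major

The numeral vi denotes a minor triad on scale degree 6. With G on degree 6, the tonic of the new key is B♭.
Degree 6 carries a minor triad in major keys, so the destination is B♭ major.
Check: the diatonic triads of B♭ major are B♭ (I), Cm (ii), Dm (iii), E♭ (IV), F (V), Gm (vi), Adim (vii°) — G minor is indeed vi.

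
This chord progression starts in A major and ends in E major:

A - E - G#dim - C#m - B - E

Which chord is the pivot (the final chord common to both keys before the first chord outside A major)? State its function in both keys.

C#m — iii in A major, vi in E major

Chords diatonic to A major: A, Bm, C#m, D, E, F#m, G#dim.
Reading the progression, the first chord not in that set is B, so the modulation leaves A major there.
The chord immediately before B is C#m, which is diatonic to both keys: iii in A major and vi in E major.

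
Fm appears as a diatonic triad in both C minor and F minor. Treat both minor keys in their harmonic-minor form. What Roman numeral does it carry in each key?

iv in C minor; i in F minor

The scale of C minor (harmonic minor) is C D Eb F G Ab B; F is degree 4, and the triad built there (F-Ab-C) is minor, so it is iv.
The scale of F minor (harmonic minor) is F G Ab Bb C Db E; F is degree 1, and the triad built there (F-Ab-C) is minor, so it is i.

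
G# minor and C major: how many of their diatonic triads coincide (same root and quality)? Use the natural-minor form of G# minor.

Diatonic triads of G# minor (natural minor): G#m (i), A#dim (ii°), B (III), C#m (iv), D#m (v), E (VI), F# (VII).
Diatonic triads of C major: C (I), Dm (ii), Em (iii), F (IV), G (V), Am (vi), Bdim (vii°).
No triad has the same root and quality in both keys.

0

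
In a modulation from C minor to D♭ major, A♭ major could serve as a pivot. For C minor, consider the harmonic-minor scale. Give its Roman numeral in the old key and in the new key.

VI in C minor; V in D♭ major

The scale of C minor (harmonic minor) is C D E♭ F G A♭ B; A♭ is degree 6, and the triad built there (A♭-C-E♭) is major, so it is VI.
The scale of D♭ major is D♭ E♭ F G♭ A♭ B♭ C; A♭ is degree 5, and the triad built there (A♭-C-E♭) is major, so it is V.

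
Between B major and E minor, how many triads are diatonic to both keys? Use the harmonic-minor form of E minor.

Diatonic triads of B major: B (I), C#m (ii), D#m (iii), E (IV), F# (V), G#m (vi), A#dim (vii°).
Diatonic triads of E minor (harmonic minor): Em (i), F#dim (ii°), Gaug (III+), Am (iv), B (V), C (VI), D#dim (vii°).
Matching root and quality in both lists: B.
That gives 1 common triad.

1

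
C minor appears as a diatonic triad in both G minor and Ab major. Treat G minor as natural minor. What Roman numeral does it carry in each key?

iv in G minor; iii in Ab major

The scale of G minor (natural minor) is G A Bb C D Eb F; C is degree 4, and the triad built there (C-Eb-G) is minor, so it is iv.
The scale of Ab major is Ab Bb C Db Eb F G; C is degree 3, and the triad built there (C-Eb-G) is minor, so it is iii.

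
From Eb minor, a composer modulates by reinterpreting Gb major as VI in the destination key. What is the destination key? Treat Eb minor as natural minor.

The numeral VI denotes a major triad on scale degree 6. With Gb on degree 6, the tonic of the new key is Bb.
Degree 6 carries a major triad in minor keys, so the destination is Bb minor.
Check: the diatonic triads of Bb minor (natural minor) are Bbm (i), Cdim (ii°), Db (III), Ebm (iv), Fm (v), Gb (VI), Ab (VII) — Gb major is indeed VI.

Bb minor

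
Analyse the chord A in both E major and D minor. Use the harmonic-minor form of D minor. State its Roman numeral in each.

IV in E major; V in D minor

The scale of E major is E F# G# A B C# D#; A is degree 4, and the triad built there (A-C#-E) is major, so it is IV.
The scale of D minor (harmonic minor) is D E F G A Bb C#; A is degree 5, and the triad built there (A-C#-E) is major, so it is V.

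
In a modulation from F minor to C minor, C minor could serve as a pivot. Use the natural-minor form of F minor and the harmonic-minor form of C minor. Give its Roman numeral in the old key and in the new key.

The scale of F minor (natural minor) is F G A♭ B♭ C D♭ E♭; C is degree 5, and the triad built there (C-E♭-G) is minor, so it is v.
The scale of C minor (harmonic minor) is C D E♭ F G A♭ B; C is degree 1, and the triad built there (C-E♭-G) is minor, so it is i.

v in F minor; i in C minor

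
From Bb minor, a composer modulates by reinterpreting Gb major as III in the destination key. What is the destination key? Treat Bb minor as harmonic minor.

Eb minor

The numeral III denotes a major triad on scale degree 3. With Gb on degree 3, the tonic of the new key is Eb.
Degree 3 carries a major triad in natural-minor keys, so the destination is Eb minor.
Check: the diatonic triads of Eb minor (natural minor) are Ebm (i), Fdim (ii°), Gb (III), Abm (iv), Bbm (v), Cb (VI), Db (VII) — Gb major is indeed III.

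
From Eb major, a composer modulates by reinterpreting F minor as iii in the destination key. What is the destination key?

The numeral iii denotes a minor triad on scale degree 3. With F on degree 3, the tonic of the new key is Db.
Degree 3 carries a minor triad in major keys, so the destination is Db major.
Check: the diatonic triads of Db major are Db (I), Ebm (ii), Fm (iii), Gb (IV), Ab (V), Bbm (vi), Cdim (vii°) — F minor is indeed iii.

Db major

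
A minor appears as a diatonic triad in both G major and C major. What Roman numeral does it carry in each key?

The scale of G major is G A B C D E F#; A is degree 2, and the triad built there (A-C-E) is minor, so it is ii.
The scale of C major is C D E F G A B; A is degree 6, and the triad built there (A-C-E) is minor, so it is vi.

ii in G major; vi in C major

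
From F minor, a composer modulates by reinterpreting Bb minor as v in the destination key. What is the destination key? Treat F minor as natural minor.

Eb minor

The numeral v denotes a minor triad on scale degree 5. With Bb on degree 5, the tonic of the new key is Eb.
Degree 5 carries a minor triad in natural-minor keys, so the destination is Eb minor.
Check: the diatonic triads of Eb minor (natural minor) are Ebm (i), Fdim (ii°), Gb (III), Abm (iv), Bbm (v), Cb (VI), Db (VII) — Bb minor is indeed v.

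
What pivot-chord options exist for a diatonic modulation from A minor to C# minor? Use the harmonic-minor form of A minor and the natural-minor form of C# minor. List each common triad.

Triads in A minor (harmonic minor): Am (i), Bdim (ii°), Caug (III+), Dm (iv), E (V), F (VI), G#dim (vii°).
Triads in C# minor (natural minor): C#m (i), D#dim (ii°), E (III), F#m (iv), G#m (v), A (VI), B (VII).
Shared triads with their functions: E (V in A minor, III in C# minor).

E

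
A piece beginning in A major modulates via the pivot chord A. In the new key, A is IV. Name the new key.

E major

The numeral IV denotes a major triad on scale degree 4. With A on degree 4, the tonic of the new key is E.
Degree 4 carries a major triad in major keys, so the destination is E major.
Check: the diatonic triads of E major are E (I), F#m (ii), G#m (iii), A (IV), B (V), C#m (vi), D#dim (vii°) — A is indeed IV.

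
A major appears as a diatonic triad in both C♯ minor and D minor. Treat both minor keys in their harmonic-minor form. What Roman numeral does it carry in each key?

The scale of C♯ minor (harmonic minor) is C♯ D♯ E F♯ G♯ A B♯; A is degree 6, and the triad built there (A-C♯-E) is major, so it is VI.
The scale of D minor (harmonic minor) is D E F G A B♭ C♯; A is degree 5, and the triad built there (A-C♯-E) is major, so it is V.

VI in C♯ minor; V in D minor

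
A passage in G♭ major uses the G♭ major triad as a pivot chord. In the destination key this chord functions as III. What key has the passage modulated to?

The numeral III denotes a major triad on scale degree 3. With G♭ on degree 3, the tonic of the new key is E♭.
Degree 3 carries a major triad in natural-minor keys, so the destination is E♭ minor.
Check: the diatonic triads of E♭ minor (natural minor) are E♭m (i), Fdim (ii°), G♭ (III), A♭m (iv), B♭m (v), C♭ (VI), D♭ (VII) — G♭ major is indeed III.

E♭ minor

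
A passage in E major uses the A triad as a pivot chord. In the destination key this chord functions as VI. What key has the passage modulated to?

C♯ minor

The numeral VI denotes a major triad on scale degree 6. With A on degree 6, the tonic of the new key is C♯.
Degree 6 carries a major triad in minor keys, so the destination is C♯ minor.
Check: the diatonic triads of C♯ minor (natural minor) are C♯m (i), D♯dim (ii°), E (III), F♯m (iv), G♯m (v), A (VI), B (VII) — A is indeed VI.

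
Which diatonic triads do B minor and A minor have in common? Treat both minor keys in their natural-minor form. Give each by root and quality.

Triads in B minor (natural minor): B minor (i), C# diminished (ii°), D major (III), E minor (iv), F# minor (v), G major (VI), A major (VII).
Triads in A minor (natural minor): A minor (i), B diminished (ii°), C major (III), D minor (iv), E minor (v), F major (VI), G major (VII).
Shared triads with their functions: E minor (iv in B minor, v in A minor); G major (VI in B minor, VII in A minor).

Em, G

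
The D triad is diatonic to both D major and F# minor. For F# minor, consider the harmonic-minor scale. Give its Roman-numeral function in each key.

I in D major; VI in F# minor

The scale of D major is D E F# G A B C#; D is degree 1, and the triad built there (D-F#-A) is major, so it is I.
The scale of F# minor (harmonic minor) is F# G# A B C# D E#; D is degree 6, and the triad built there (D-F#-A) is major, so it is VI.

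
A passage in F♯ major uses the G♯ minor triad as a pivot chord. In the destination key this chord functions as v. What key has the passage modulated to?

The numeral v denotes a minor triad on scale degree 5. With G♯ on degree 5, the tonic of the new key is C♯.
Degree 5 carries a minor triad in natural-minor keys, so the destination is C♯ minor.
Check: the diatonic triads of C♯ minor (natural minor) are C♯m (i), D♯dim (ii°), E (III), F♯m (iv), G♯m (v), A (VI), B (VII) — G♯ minor is indeed v.

C♯ minor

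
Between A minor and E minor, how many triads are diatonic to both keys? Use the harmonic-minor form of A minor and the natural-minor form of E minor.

1

Diatonic triads of A minor (harmonic minor): Am (i), Bdim (ii°), Caug (III+), Dm (iv), E (V), F (VI), G♯dim (vii°).
Diatonic triads of E minor (natural minor): Em (i), F♯dim (ii°), G (III), Am (iv), Bm (v), C (VI), D (VII).
Matching root and quality in both lists: Am.
That gives 1 common triad.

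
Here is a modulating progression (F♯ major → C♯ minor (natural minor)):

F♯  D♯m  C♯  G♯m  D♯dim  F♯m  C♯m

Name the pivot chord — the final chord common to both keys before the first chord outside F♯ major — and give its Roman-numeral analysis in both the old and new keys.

Chords diatonic to F♯ major: F♯, G♯m, A♯m, B, C♯, D♯m, E♯dim.
Reading the progression, the first chord not in that set is D♯dim, so the modulation leaves F♯ major there.
The chord immediately before D♯dim is G♯m, which is diatonic to both keys: ii in F♯ major and v in C♯ minor.

G♯m — ii in F♯ major, v in C♯ minor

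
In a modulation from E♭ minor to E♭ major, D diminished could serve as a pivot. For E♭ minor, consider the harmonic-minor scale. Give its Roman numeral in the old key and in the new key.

The scale of E♭ minor (harmonic minor) is E♭ F G♭ A♭ B♭ C♭ D; D is degree 7, and the triad built there (D-F-A♭) is diminished, so it is vii°.
The scale of E♭ major is E♭ F G A♭ B♭ C D; D is degree 7, and the triad built there (D-F-A♭) is diminished, so it is vii°.

vii° in E♭ minor; vii° in E♭ major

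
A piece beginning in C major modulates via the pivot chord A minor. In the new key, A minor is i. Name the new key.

A minor

The numeral i denotes a minor triad on scale degree 1. With A on degree 1, the tonic of the new key is A.
Degree 1 carries a minor triad in minor keys, so the destination is A minor.
Check: the diatonic triads of A minor (natural minor) are Am (i), Bdim (ii°), C (III), Dm (iv), Em (v), F (VI), G (VII) — A minor is indeed i.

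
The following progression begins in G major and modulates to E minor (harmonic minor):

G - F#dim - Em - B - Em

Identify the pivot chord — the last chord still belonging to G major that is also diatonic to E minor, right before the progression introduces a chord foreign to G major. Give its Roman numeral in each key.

Chords diatonic to G major: G, Am, Bm, C, D, Em, F#dim.
Reading the progression, the first chord not in that set is B, so the modulation leaves G major there.
The chord immediately before B is Em, which is diatonic to both keys: vi in G major and i in E minor.

Em — vi in G major, i in E minor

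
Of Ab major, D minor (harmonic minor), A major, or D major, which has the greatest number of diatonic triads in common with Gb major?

Triads of Gb major: Gb major (I), Ab minor (ii), Bb minor (iii), Cb major (IV), Db major (V), Eb minor (vi), F diminished (vii°).
Ab major shares 2: Bbm, Db.
D minor (harmonic minor) shares 0: none.
A major shares 0: none.
D major shares 0: none.
The most common triads (2) are shared with Ab major.

Ab major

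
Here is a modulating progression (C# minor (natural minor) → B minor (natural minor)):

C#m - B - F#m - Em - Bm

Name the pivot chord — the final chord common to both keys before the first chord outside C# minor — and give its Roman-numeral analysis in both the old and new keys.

F#m — iv in C# minor, v in B minor

Chords diatonic to C# minor: C#m, D#dim, E, F#m, G#m, A, B.
Reading the progression, the first chord not in that set is Em, so the modulation leaves C# minor there.
The chord immediately before Em is F#m, which is diatonic to both keys: iv in C# minor and v in B minor.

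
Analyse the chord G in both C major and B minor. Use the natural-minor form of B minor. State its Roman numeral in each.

The scale of C major is C D E F G A B; G is degree 5, and the triad built there (G-B-D) is major, so it is V.
The scale of B minor (natural minor) is B C# D E F# G A; G is degree 6, and the triad built there (G-B-D) is major, so it is VI.

V in C major; VI in B minor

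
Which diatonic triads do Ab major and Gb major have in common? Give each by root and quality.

Bbm, Db

Triads in Ab major: Ab (I), Bbm (ii), Cm (iii), Db (IV), Eb (V), Fm (vi), Gdim (vii°).
Triads in Gb major: Gb (I), Abm (ii), Bbm (iii), Cb (IV), Db (V), Ebm (vi), Fdim (vii°).
Shared triads with their functions: Bbm (ii in Ab major, iii in Gb major); Db (IV in Ab major, V in Gb major).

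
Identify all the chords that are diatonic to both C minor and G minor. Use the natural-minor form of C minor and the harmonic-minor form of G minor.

Cm, Eb, Gm

Triads in C minor (natural minor): C minor (i), D diminished (ii°), Eb major (III), F minor (iv), G minor (v), Ab major (VI), Bb major (VII).
Triads in G minor (harmonic minor): G minor (i), A diminished (ii°), Bb augmented (III+), C minor (iv), D major (V), Eb major (VI), F# diminished (vii°).
Shared triads with their functions: C minor (i in C minor, iv in G minor); Eb major (III in C minor, VI in G minor); G minor (v in C minor, i in G minor).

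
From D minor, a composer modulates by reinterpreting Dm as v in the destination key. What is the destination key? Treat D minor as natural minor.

G minor

The numeral v denotes a minor triad on scale degree 5. With D on degree 5, the tonic of the new key is G.
Degree 5 carries a minor triad in natural-minor keys, so the destination is G minor.
Check: the diatonic triads of G minor (natural minor) are Gm (i), Adim (ii°), Bb (III), Cm (iv), Dm (v), Eb (VI), F (VII) — Dm is indeed v.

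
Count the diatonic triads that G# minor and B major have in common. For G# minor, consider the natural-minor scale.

Diatonic triads of G# minor (natural minor): G#m (i), A#dim (ii°), B (III), C#m (iv), D#m (v), E (VI), F# (VII).
Diatonic triads of B major: B (I), C#m (ii), D#m (iii), E (IV), F# (V), G#m (vi), A#dim (vii°).
Matching root and quality in both lists: G#m, A#dim, B, C#m, D#m, E, F#.
That gives 7 common triads.

7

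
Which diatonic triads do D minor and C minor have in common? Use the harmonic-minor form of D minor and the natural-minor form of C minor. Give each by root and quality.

Gm, B♭

Triads in D minor (harmonic minor): Dm (i), Edim (ii°), Faug (III+), Gm (iv), A (V), B♭ (VI), C♯dim (vii°).
Triads in C minor (natural minor): Cm (i), Ddim (ii°), E♭ (III), Fm (iv), Gm (v), A♭ (VI), B♭ (VII).
Shared triads with their functions: Gm (iv in D minor, v in C minor); B♭ (VI in D minor, VII in C minor).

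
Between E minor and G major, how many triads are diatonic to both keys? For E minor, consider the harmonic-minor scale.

Diatonic triads of E minor (harmonic minor): Em (i), F#dim (ii°), Gaug (III+), Am (iv), B (V), C (VI), D#dim (vii°).
Diatonic triads of G major: G (I), Am (ii), Bm (iii), C (IV), D (V), Em (vi), F#dim (vii°).
Matching root and quality in both lists: Em, F#dim, Am, C.
That gives 4 common triads.

4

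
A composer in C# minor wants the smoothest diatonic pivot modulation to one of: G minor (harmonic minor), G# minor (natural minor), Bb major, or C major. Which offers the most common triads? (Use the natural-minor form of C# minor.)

G# minor

Triads of C# minor (natural minor): C#m (i), D#dim (ii°), E (III), F#m (iv), G#m (v), A (VI), B (VII).
G minor (harmonic minor) shares 0: none.
G# minor (natural minor) shares 4: C#m, E, G#m, B.
Bb major shares 0: none.
C major shares 0: none.
The most common triads (4) are shared with G# minor.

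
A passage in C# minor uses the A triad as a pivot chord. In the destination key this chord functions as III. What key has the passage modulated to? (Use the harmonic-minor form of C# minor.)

The numeral III denotes a major triad on scale degree 3. With A on degree 3, the tonic of the new key is F#.
Degree 3 carries a major triad in natural-minor keys, so the destination is F# minor.
Check: the diatonic triads of F# minor (natural minor) are F#m (i), G#dim (ii°), A (III), Bm (iv), C#m (v), D (VI), E (VII) — A is indeed III.

F# minor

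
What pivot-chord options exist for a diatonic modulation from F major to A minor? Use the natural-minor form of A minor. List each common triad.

Triads in F major: F (I), Gm (ii), Am (iii), Bb (IV), C (V), Dm (vi), Edim (vii°).
Triads in A minor (natural minor): Am (i), Bdim (ii°), C (III), Dm (iv), Em (v), F (VI), G (VII).
Shared triads with their functions: F (I in F major, VI in A minor); Am (iii in F major, i in A minor); C (V in F major, III in A minor); Dm (vi in F major, iv in A minor).

F, Am, C, Dm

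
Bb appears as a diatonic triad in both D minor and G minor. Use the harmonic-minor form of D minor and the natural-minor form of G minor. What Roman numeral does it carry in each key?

VI in D minor; III in G minor

The scale of D minor (harmonic minor) is D E F G A Bb C#; Bb is degree 6, and the triad built there (Bb-D-F) is major, so it is VI.
The scale of G minor (natural minor) is G A Bb C D Eb F; Bb is degree 3, and the triad built there (Bb-D-F) is major, so it is III.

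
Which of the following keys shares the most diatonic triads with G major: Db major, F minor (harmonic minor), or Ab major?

Triads of G major: G major (I), A minor (ii), B minor (iii), C major (IV), D major (V), E minor (vi), F# diminished (vii°).
Db major shares 0: none.
F minor (harmonic minor) shares 1: C.
Ab major shares 0: none.
The most common triads (1) are shared with F minor.

F minor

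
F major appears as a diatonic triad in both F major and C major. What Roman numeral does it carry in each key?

I in F major; IV in C major

The scale of F major is F G A B♭ C D E; F is degree 1, and the triad built there (F-A-C) is major, so it is I.
The scale of C major is C D E F G A B; F is degree 4, and the triad built there (F-A-C) is major, so it is IV.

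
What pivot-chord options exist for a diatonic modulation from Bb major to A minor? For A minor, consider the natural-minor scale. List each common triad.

Triads in Bb major: Bb major (I), C minor (ii), D minor (iii), Eb major (IV), F major (V), G minor (vi), A diminished (vii°).
Triads in A minor (natural minor): A minor (i), B diminished (ii°), C major (III), D minor (iv), E minor (v), F major (VI), G major (VII).
Shared triads with their functions: D minor (iii in Bb major, iv in A minor); F major (V in Bb major, VI in A minor).

Dm, F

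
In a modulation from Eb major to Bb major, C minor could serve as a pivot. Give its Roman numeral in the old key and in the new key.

The scale of Eb major is Eb F G Ab Bb C D; C is degree 6, and the triad built there (C-Eb-G) is minor, so it is vi.
The scale of Bb major is Bb C D Eb F G A; C is degree 2, and the triad built there (C-Eb-G) is minor, so it is ii.

vi in Eb major; ii in Bb major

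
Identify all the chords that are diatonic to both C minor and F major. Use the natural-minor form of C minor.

Triads in C minor (natural minor): C minor (i), D diminished (ii°), Eb major (III), F minor (iv), G minor (v), Ab major (VI), Bb major (VII).
Triads in F major: F major (I), G minor (ii), A minor (iii), Bb major (IV), C major (V), D minor (vi), E diminished (vii°).
Shared triads with their functions: G minor (v in C minor, ii in F major); Bb major (VII in C minor, IV in F major).

Gm, Bb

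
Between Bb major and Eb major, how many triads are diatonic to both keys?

Diatonic triads of Bb major: Bb (I), Cm (ii), Dm (iii), Eb (IV), F (V), Gm (vi), Adim (vii°).
Diatonic triads of Eb major: Eb (I), Fm (ii), Gm (iii), Ab (IV), Bb (V), Cm (vi), Ddim (vii°).
Matching root and quality in both lists: Bb, Cm, Eb, Gm.
That gives 4 common triads.

4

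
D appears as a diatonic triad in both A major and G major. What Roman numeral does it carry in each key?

The scale of A major is A B C# D E F# G#; D is degree 4, and the triad built there (D-F#-A) is major, so it is IV.
The scale of G major is G A B C D E F#; D is degree 5, and the triad built there (D-F#-A) is major, so it is V.

IV in A major; V in G major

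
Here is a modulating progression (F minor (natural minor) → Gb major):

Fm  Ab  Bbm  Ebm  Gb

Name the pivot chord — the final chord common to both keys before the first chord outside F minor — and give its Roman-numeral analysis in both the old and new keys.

Chords diatonic to F minor: Fm, Gdim, Ab, Bbm, Cm, Db, Eb.
Reading the progression, the first chord not in that set is Ebm, so the modulation leaves F minor there.
The chord immediately before Ebm is Bbm, which is diatonic to both keys: iv in F minor and iii in Gb major.

Bbm — iv in F minor, iii in Gb major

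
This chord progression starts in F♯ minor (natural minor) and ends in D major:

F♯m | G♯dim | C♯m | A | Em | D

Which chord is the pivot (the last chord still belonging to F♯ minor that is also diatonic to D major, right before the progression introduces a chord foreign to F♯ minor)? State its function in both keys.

Chords diatonic to F♯ minor: F♯m, G♯dim, A, Bm, C♯m, D, E.
Reading the progression, the first chord not in that set is Em, so the modulation leaves F♯ minor there.
The chord immediately before Em is A, which is diatonic to both keys: III in F♯ minor and V in D major.

A — III in F♯ minor, V in D major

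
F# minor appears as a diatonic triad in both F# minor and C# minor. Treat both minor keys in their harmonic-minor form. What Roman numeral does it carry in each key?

The scale of F# minor (harmonic minor) is F# G# A B C# D E#; F# is degree 1, and the triad built there (F#-A-C#) is minor, so it is i.
The scale of C# minor (harmonic minor) is C# D# E F# G# A B#; F# is degree 4, and the triad built there (F#-A-C#) is minor, so it is iv.

i in F# minor; iv in C# minor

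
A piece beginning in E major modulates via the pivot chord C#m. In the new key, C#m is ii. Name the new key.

The numeral ii denotes a minor triad on scale degree 2. With C# on degree 2, the tonic of the new key is B.
Degree 2 carries a minor triad in major keys, so the destination is B major.
Check: the diatonic triads of B major are B (I), C#m (ii), D#m (iii), E (IV), F# (V), G#m (vi), A#dim (vii°) — C#m is indeed ii.

B major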